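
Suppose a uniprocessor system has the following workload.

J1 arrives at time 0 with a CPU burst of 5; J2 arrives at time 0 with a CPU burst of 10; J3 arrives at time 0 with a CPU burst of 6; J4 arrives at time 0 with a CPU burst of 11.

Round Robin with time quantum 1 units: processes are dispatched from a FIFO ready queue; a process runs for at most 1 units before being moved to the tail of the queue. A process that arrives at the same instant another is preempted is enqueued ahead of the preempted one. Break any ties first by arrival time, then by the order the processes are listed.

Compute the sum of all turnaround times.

101

Gantt: | J1 0-1 | J2 1-2 | J3 2-3 | J4 3-4 | J1 4-5 | J2 5-6 | J3 6-7 | J4 7-8 | J1 8-9 | J2 9-10 | J3 10-11 | J4 11-12 | J1 12-13 | J2 13-14 | J3 14-15 | J4 15-16 | J1 16-17 | J2 17-18 | J3 18-19 | J4 19-20 | J2 20-21 | J3 21-22 | J4 22-23 | J2 23-24 | J4 24-25 | J2 25-26 | J4 26-27 | J2 27-28 | J4 28-29 | J2 29-30 | J4 30-32 |
Completion: J1=17  J2=30  J3=22  J4=32
Turnaround = completion − arrival: J1=17, J2=30, J3=22, J4=32
Total turnaround = 17 + 30 + 22 + 32 = 101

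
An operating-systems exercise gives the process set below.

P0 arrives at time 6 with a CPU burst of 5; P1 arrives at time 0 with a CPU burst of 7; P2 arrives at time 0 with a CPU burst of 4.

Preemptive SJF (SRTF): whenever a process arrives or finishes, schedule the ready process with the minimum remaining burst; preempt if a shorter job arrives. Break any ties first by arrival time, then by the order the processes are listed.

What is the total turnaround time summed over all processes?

25

Gantt: | P2 0-4 | P1 4-11 | P0 11-16 |
Completion: P0=16  P1=11  P2=4
Turnaround = completion − arrival: P0=10, P1=11, P2=4
Total turnaround = 10 + 11 + 4 = 25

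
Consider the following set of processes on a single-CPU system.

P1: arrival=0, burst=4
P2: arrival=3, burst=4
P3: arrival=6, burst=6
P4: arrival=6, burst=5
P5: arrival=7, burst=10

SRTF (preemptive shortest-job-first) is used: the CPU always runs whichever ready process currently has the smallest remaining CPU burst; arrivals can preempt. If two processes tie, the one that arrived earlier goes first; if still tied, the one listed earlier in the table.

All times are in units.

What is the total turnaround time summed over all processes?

51

Timeline: | P1 0-4 | P2 4-8 | P4 8-13 | P3 13-19 | P5 19-29 |
Completion: P1=4  P2=8  P3=19  P4=13  P5=29
Turnaround (C−A): P1=4  P2=5  P3=13  P4=7  P5=22
Turnaround = completion − arrival: P1=4, P2=5, P3=13, P4=7, P5=22
Total turnaround = 4 + 5 + 13 + 7 + 22 = 51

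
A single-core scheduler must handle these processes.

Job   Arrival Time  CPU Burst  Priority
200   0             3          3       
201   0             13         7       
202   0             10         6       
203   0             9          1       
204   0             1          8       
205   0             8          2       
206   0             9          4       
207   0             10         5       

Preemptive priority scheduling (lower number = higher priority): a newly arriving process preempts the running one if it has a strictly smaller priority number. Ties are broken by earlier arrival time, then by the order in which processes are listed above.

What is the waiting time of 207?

Gantt: | 203 0-9 | 205 9-17 | 200 17-20 | 206 20-29 | 207 29-39 | 202 39-49 | 201 49-62 | 204 62-63 |
Completion: 200=20  201=62  202=49  203=9  204=63  205=17  206=29  207=39
Waiting(207) = turnaround − burst = 39 − 10 = 29

29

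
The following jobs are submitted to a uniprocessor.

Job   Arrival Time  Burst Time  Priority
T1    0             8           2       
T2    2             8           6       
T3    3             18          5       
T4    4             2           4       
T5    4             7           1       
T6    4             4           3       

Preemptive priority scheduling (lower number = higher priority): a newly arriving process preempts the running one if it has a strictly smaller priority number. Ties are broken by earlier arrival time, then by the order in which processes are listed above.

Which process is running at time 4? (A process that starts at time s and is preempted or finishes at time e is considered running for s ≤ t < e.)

T5

Gantt: | T1 0-4 | T5 4-11 | T1 11-15 | T6 15-19 | T4 19-21 | T3 21-39 | T2 39-47 |
Completion: T1=15  T2=47  T3=39  T4=21  T5=11  T6=19
Turnaround (C−A): T1=15  T2=45  T3=36  T4=17  T5=7  T6=15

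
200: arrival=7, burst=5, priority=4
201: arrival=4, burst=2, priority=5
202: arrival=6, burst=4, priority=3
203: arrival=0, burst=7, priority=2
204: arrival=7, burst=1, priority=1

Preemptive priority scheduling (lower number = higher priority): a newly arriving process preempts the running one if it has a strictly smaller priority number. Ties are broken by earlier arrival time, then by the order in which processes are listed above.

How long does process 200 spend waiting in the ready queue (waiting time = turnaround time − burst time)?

Schedule: | 203 0-7 | 204 7-8 | 202 8-12 | 200 12-17 | 201 17-19 |
Completion: 200=17  201=19  202=12  203=7  204=8
Turnaround (C−A): 200=10  201=15  202=6  203=7  204=1
Waiting(200) = turnaround − burst = 10 − 5 = 5

5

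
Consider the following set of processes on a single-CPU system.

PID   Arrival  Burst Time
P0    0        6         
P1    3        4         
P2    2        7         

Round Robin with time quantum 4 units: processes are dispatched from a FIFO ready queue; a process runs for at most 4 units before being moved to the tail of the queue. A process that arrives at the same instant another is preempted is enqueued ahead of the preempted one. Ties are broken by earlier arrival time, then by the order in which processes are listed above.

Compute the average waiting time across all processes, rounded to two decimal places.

7.00

Timeline: | P0 0-4 | P2 4-8 | P1 8-12 | P0 12-14 | P2 14-17 |
Completion: P0=14  P1=12  P2=17
Turnaround (C−A): P0=14  P1=9  P2=15
Waiting times: P0=8, P1=5, P2=8
Average waiting = (8+5+8) / 3 = 21/3 = 7.00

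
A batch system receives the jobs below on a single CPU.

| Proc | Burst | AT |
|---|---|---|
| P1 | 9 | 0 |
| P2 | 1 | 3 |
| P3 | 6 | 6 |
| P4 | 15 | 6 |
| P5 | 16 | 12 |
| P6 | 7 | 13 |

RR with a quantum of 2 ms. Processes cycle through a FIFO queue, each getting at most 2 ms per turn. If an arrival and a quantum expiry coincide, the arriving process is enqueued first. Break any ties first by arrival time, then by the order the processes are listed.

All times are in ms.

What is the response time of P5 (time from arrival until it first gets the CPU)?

Schedule: | P1 0-4 | P2 4-5 | P1 5-7 | P3 7-9 | P4 9-11 | P1 11-13 | P3 13-15 | P4 15-17 | P5 17-19 | P6 19-21 | P1 21-22 | P3 22-24 | P4 24-26 | P5 26-28 | P6 28-30 | P4 30-32 | P5 32-34 | P6 34-36 | P4 36-38 | P5 38-40 | P6 40-41 | P4 41-43 | P5 43-45 | P4 45-47 | P5 47-49 | P4 49-50 | P5 50-54 |
Completion: P1=22  P2=5  P3=24  P4=50  P5=54  P6=41
Turnaround (C−A): P1=22  P2=2  P3=18  P4=44  P5=42  P6=28
Response(P5) = first start − arrival = 17 − 12 = 5

5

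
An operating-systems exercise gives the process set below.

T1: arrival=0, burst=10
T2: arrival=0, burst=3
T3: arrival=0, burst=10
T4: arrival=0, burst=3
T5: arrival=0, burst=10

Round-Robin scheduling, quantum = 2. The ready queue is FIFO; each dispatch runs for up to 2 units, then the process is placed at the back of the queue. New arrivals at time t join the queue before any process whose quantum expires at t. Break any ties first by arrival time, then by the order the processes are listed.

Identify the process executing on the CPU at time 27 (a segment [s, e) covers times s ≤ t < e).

T3

Gantt: | T1 0-2 | T2 2-4 | T3 4-6 | T4 6-8 | T5 8-10 | T1 10-12 | T2 12-13 | T3 13-15 | T4 15-16 | T5 16-18 | T1 18-20 | T3 20-22 | T5 22-24 | T1 24-26 | T3 26-28 | T5 28-30 | T1 30-32 | T3 32-34 | T5 34-36 |
Completion: T1=32  T2=13  T3=34  T4=16  T5=36
Turnaround (C−A): T1=32  T2=13  T3=34  T4=16  T5=36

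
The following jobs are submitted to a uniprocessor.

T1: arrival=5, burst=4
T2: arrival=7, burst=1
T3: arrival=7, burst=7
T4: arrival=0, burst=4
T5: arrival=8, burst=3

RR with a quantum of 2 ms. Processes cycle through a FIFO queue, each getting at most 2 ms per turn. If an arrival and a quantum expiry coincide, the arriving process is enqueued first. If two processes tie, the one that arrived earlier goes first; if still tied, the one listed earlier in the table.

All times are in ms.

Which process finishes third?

Schedule: | T4 0-4 | idle 4-5 | T1 5-7 | T2 7-8 | T3 8-10 | T1 10-12 | T5 12-14 | T3 14-16 | T5 16-17 | T3 17-20 |
Completion: T1=12  T2=8  T3=20  T4=4  T5=17
Turnaround (C−A): T1=7  T2=1  T3=13  T4=4  T5=9
Finish order: T4 → T2 → T1 → T5 → T3

T1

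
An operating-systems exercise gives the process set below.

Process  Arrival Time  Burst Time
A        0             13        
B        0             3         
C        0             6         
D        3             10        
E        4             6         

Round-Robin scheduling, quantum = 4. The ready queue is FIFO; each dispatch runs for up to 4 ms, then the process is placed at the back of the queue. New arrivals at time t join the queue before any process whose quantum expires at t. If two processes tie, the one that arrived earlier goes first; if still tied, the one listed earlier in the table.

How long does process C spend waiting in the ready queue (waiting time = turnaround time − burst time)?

19

Gantt: | A 0-4 | B 4-7 | C 7-11 | D 11-15 | E 15-19 | A 19-23 | C 23-25 | D 25-29 | E 29-31 | A 31-35 | D 35-37 | A 37-38 |
Completion: A=38  B=7  C=25  D=37  E=31
Turnaround (C−A): A=38  B=7  C=25  D=34  E=27
Waiting(C) = turnaround − burst = 25 − 6 = 19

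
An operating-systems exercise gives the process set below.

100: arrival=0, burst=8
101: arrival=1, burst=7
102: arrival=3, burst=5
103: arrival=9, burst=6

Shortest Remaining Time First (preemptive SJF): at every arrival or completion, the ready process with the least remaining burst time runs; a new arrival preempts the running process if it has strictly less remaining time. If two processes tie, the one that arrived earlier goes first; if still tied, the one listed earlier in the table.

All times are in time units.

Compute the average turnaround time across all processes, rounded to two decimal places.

Gantt: | 100 0-8 | 102 8-13 | 103 13-19 | 101 19-26 |
Completion: 100=8  101=26  102=13  103=19
Turnaround (C−A): 100=8  101=25  102=10  103=10
Turnaround times: 100=8, 101=25, 102=10, 103=10
Average turnaround = (8+25+10+10) / 4 = 53/4 = 13.25

13.25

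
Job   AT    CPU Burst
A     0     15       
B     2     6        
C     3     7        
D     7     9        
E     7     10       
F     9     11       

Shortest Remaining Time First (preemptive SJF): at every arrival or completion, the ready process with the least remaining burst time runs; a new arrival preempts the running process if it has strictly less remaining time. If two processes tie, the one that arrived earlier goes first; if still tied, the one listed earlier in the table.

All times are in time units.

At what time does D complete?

24

Gantt: | A 0-2 | B 2-8 | C 8-15 | D 15-24 | E 24-34 | F 34-45 | A 45-58 |
Completion: A=58  B=8  C=15  D=24  E=34  F=45
Turnaround (C−A): A=58  B=6  C=12  D=17  E=27  F=36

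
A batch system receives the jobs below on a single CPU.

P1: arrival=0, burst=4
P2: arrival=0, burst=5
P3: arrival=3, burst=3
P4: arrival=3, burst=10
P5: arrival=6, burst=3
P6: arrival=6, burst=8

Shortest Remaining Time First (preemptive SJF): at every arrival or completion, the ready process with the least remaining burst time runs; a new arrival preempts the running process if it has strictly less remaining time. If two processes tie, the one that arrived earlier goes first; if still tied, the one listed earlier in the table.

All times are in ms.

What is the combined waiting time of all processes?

41

Timeline: | P1 0-4 | P3 4-7 | P5 7-10 | P2 10-15 | P6 15-23 | P4 23-33 |
Completion: P1=4  P2=15  P3=7  P4=33  P5=10  P6=23
Waiting = turnaround − burst: P1=0, P2=10, P3=1, P4=20, P5=1, P6=9
Total waiting = 0 + 10 + 1 + 20 + 1 + 9 = 41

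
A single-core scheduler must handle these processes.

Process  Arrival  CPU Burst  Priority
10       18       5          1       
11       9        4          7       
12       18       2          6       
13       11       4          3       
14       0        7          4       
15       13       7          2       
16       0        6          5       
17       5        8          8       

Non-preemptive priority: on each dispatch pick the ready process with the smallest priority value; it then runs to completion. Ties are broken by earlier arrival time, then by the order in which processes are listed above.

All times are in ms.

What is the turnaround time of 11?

26

Schedule: | 14 0-7 | 16 7-13 | 15 13-20 | 10 20-25 | 13 25-29 | 12 29-31 | 11 31-35 | 17 35-43 |
Completion: 10=25  11=35  12=31  13=29  14=7  15=20  16=13  17=43
Turnaround (C−A): 10=7  11=26  12=13  13=18  14=7  15=7  16=13  17=38
Turnaround(11) = completion − arrival = 35 − 9 = 26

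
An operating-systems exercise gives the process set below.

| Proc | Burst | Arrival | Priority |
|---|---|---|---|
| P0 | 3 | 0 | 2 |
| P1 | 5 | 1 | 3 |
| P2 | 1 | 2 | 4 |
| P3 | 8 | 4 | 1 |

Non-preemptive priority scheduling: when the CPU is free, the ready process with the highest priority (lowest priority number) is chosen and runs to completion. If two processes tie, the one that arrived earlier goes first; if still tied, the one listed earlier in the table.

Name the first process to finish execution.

P0

Timeline: | P0 0-3 | P1 3-8 | P3 8-16 | P2 16-17 |
Completion: P0=3  P1=8  P2=17  P3=16
Finish order: P0 → P1 → P3 → P2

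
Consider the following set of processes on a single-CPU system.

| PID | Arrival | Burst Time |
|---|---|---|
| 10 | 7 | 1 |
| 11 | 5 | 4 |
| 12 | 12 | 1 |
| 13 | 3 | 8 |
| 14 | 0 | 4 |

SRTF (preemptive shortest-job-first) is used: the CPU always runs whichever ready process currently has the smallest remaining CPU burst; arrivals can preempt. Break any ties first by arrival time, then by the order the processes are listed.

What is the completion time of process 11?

Gantt: | 14 0-4 | 13 4-5 | 11 5-7 | 10 7-8 | 11 8-10 | 13 10-12 | 12 12-13 | 13 13-18 |
Completion: 10=8  11=10  12=13  13=18  14=4

10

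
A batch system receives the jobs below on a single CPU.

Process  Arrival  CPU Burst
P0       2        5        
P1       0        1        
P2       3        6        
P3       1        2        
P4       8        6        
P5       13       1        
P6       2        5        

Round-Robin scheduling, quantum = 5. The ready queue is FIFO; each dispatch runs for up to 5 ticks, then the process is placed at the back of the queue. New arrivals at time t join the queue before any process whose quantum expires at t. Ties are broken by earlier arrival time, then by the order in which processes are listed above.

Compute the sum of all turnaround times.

71

Timeline: | P1 0-1 | P3 1-3 | P0 3-8 | P6 8-13 | P2 13-18 | P4 18-23 | P5 23-24 | P2 24-25 | P4 25-26 |
Completion: P0=8  P1=1  P2=25  P3=3  P4=26  P5=24  P6=13
Turnaround (C−A): P0=6  P1=1  P2=22  P3=2  P4=18  P5=11  P6=11
Turnaround = completion − arrival: P0=6, P1=1, P2=22, P3=2, P4=18, P5=11, P6=11
Total turnaround = 6 + 1 + 22 + 2 + 18 + 11 + 11 = 71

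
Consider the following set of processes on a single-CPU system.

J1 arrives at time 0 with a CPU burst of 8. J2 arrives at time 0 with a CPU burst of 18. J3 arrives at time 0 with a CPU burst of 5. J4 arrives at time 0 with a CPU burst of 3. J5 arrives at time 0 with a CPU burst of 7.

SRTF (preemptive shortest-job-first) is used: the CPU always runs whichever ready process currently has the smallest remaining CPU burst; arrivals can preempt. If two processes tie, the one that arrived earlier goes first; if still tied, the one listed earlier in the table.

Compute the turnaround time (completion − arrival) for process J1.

Gantt: | J4 0-3 | J3 3-8 | J5 8-15 | J1 15-23 | J2 23-41 |
Completion: J1=23  J2=41  J3=8  J4=3  J5=15
Turnaround(J1) = completion − arrival = 23 − 0 = 23

23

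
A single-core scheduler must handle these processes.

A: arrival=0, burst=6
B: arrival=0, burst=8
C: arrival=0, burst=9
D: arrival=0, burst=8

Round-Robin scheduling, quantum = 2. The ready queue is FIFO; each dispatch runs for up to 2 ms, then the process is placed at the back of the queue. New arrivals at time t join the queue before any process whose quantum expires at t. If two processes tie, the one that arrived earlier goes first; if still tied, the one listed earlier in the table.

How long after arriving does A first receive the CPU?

Gantt: | A 0-2 | B 2-4 | C 4-6 | D 6-8 | A 8-10 | B 10-12 | C 12-14 | D 14-16 | A 16-18 | B 18-20 | C 20-22 | D 22-24 | B 24-26 | C 26-28 | D 28-30 | C 30-31 |
Completion: A=18  B=26  C=31  D=30
Turnaround (C−A): A=18  B=26  C=31  D=30
Response(A) = first start − arrival = 0 − 0 = 0

0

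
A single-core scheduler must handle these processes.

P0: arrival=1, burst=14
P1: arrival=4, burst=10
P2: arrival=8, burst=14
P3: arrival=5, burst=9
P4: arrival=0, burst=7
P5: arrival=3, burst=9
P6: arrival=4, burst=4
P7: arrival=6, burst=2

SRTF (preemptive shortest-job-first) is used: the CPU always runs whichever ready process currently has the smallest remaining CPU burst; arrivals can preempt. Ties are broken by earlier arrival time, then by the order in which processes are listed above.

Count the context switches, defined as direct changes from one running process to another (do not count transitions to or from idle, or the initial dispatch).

7

Gantt: | P4 0-7 | P7 7-9 | P6 9-13 | P5 13-22 | P3 22-31 | P1 31-41 | P0 41-55 | P2 55-69 |
Completion: P0=55  P1=41  P2=69  P3=31  P4=7  P5=22  P6=13  P7=9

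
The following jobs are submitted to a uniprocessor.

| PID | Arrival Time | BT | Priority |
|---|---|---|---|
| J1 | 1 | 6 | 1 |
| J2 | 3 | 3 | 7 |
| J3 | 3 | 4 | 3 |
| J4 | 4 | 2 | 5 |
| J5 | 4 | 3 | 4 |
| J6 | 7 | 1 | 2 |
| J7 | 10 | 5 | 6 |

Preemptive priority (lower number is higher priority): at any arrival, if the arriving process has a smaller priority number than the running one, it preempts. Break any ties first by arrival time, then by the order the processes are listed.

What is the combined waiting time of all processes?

Timeline: | idle 0-1 | J1 1-7 | J6 7-8 | J3 8-12 | J5 12-15 | J4 15-17 | J7 17-22 | J2 22-25 |
Completion: J1=7  J2=25  J3=12  J4=17  J5=15  J6=8  J7=22
Turnaround (C−A): J1=6  J2=22  J3=9  J4=13  J5=11  J6=1  J7=12
Waiting = turnaround − burst: J1=0, J2=19, J3=5, J4=11, J5=8, J6=0, J7=7
Total waiting = 0 + 19 + 5 + 11 + 8 + 0 + 7 = 50

50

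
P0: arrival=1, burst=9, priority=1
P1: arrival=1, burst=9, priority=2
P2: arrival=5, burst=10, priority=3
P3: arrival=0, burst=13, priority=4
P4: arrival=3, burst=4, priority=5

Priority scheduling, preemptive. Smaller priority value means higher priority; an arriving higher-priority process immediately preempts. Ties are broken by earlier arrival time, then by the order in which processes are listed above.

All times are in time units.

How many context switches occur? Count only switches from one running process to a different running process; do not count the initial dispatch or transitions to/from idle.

Schedule: | P3 0-1 | P0 1-10 | P1 10-19 | P2 19-29 | P3 29-41 | P4 41-45 |
Completion: P0=10  P1=19  P2=29  P3=41  P4=45
Turnaround (C−A): P0=9  P1=18  P2=24  P3=41  P4=42

5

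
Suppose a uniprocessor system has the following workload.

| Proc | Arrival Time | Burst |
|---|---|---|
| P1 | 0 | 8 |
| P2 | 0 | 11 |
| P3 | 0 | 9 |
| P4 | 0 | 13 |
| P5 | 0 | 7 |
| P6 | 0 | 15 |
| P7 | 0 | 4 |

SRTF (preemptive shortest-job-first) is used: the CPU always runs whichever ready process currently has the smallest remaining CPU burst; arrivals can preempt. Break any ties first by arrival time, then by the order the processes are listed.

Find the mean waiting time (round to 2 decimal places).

21.86

Timeline: | P7 0-4 | P5 4-11 | P1 11-19 | P3 19-28 | P2 28-39 | P4 39-52 | P6 52-67 |
Completion: P1=19  P2=39  P3=28  P4=52  P5=11  P6=67  P7=4
Turnaround (C−A): P1=19  P2=39  P3=28  P4=52  P5=11  P6=67  P7=4
Waiting times: P1=11, P2=28, P3=19, P4=39, P5=4, P6=52, P7=0
Average waiting = (11+28+19+39+4+52+0) / 7 = 153/7 = 21.86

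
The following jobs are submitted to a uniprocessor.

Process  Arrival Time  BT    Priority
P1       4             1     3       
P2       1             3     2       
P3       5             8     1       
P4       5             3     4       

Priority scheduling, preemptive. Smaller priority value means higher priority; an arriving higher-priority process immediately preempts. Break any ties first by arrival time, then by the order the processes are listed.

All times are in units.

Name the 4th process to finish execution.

P4

Gantt: | idle 0-1 | P2 1-4 | P1 4-5 | P3 5-13 | P4 13-16 |
Completion: P1=5  P2=4  P3=13  P4=16
Turnaround (C−A): P1=1  P2=3  P3=8  P4=11
Finish order: P2 → P1 → P3 → P4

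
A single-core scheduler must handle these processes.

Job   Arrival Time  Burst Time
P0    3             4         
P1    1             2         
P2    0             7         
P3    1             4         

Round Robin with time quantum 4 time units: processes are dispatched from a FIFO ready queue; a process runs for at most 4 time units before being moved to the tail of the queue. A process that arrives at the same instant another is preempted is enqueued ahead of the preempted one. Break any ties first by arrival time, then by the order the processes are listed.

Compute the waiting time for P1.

3

Gantt: | P2 0-4 | P1 4-6 | P3 6-10 | P0 10-14 | P2 14-17 |
Completion: P0=14  P1=6  P2=17  P3=10
Turnaround (C−A): P0=11  P1=5  P2=17  P3=9
Waiting(P1) = turnaround − burst = 5 − 2 = 3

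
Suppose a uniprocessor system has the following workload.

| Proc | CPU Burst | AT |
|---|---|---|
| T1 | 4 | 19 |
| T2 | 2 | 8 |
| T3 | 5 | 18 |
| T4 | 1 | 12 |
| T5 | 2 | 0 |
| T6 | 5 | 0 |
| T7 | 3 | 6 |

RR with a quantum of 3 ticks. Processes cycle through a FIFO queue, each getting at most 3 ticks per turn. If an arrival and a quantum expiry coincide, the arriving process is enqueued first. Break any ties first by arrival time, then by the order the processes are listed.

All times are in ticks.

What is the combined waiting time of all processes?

12

Timeline: | T5 0-2 | T6 2-7 | T7 7-10 | T2 10-12 | T4 12-13 | idle 13-18 | T3 18-21 | T1 21-24 | T3 24-26 | T1 26-27 |
Completion: T1=27  T2=12  T3=26  T4=13  T5=2  T6=7  T7=10
Waiting = turnaround − burst: T1=4, T2=2, T3=3, T4=0, T5=0, T6=2, T7=1
Total waiting = 4 + 2 + 3 + 0 + 0 + 2 + 1 = 12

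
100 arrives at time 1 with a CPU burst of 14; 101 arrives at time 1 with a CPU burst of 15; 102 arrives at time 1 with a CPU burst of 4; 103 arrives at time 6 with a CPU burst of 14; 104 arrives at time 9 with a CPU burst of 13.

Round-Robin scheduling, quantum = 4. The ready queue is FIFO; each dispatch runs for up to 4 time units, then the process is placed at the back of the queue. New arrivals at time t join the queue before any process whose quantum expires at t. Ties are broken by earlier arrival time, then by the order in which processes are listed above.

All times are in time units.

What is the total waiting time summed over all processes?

161

Schedule: | idle 0-1 | 100 1-5 | 101 5-9 | 102 9-13 | 100 13-17 | 103 17-21 | 104 21-25 | 101 25-29 | 100 29-33 | 103 33-37 | 104 37-41 | 101 41-45 | 100 45-47 | 103 47-51 | 104 51-55 | 101 55-58 | 103 58-60 | 104 60-61 |
Completion: 100=47  101=58  102=13  103=60  104=61
Turnaround (C−A): 100=46  101=57  102=12  103=54  104=52
Waiting = turnaround − burst: 100=32, 101=42, 102=8, 103=40, 104=39
Total waiting = 32 + 42 + 8 + 40 + 39 = 161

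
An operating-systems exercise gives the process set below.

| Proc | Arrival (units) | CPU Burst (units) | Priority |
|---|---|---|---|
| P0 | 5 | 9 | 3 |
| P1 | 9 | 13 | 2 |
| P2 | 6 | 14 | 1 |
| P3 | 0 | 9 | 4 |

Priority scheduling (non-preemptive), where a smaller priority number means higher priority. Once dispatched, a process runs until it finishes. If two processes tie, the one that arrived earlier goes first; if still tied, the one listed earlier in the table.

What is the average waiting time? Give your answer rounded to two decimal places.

Schedule: | P3 0-9 | P2 9-23 | P1 23-36 | P0 36-45 |
Completion: P0=45  P1=36  P2=23  P3=9
Waiting times: P0=31, P1=14, P2=3, P3=0
Average waiting = (31+14+3+0) / 4 = 48/4 = 12.00

12.00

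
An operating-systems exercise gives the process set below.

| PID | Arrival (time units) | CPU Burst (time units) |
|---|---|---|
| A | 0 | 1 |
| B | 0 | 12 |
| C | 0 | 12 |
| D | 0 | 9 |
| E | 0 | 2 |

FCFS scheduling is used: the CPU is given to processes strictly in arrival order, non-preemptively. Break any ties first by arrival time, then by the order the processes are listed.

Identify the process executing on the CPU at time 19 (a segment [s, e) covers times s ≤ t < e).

C

Schedule: | A 0-1 | B 1-13 | C 13-25 | D 25-34 | E 34-36 |
Completion: A=1  B=13  C=25  D=34  E=36
Turnaround (C−A): A=1  B=13  C=25  D=34  E=36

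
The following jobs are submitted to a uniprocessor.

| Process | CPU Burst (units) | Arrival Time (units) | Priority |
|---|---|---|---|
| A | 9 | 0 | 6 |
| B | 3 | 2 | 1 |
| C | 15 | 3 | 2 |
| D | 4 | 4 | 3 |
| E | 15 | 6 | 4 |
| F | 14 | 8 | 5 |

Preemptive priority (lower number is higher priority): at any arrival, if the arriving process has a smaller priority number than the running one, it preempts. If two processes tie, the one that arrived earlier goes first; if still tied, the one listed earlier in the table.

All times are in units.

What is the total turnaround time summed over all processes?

Schedule: | A 0-2 | B 2-5 | C 5-20 | D 20-24 | E 24-39 | F 39-53 | A 53-60 |
Completion: A=60  B=5  C=20  D=24  E=39  F=53
Turnaround (C−A): A=60  B=3  C=17  D=20  E=33  F=45
Turnaround = completion − arrival: A=60, B=3, C=17, D=20, E=33, F=45
Total turnaround = 60 + 3 + 17 + 20 + 33 + 45 = 178

178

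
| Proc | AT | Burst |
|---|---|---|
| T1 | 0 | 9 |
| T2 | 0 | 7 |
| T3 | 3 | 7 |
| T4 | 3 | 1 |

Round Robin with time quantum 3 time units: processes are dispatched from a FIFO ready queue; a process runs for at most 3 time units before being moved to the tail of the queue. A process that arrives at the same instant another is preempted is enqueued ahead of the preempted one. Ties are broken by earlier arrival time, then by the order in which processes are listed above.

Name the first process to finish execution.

Timeline: | T1 0-3 | T2 3-6 | T3 6-9 | T4 9-10 | T1 10-13 | T2 13-16 | T3 16-19 | T1 19-22 | T2 22-23 | T3 23-24 |
Completion: T1=22  T2=23  T3=24  T4=10
Turnaround (C−A): T1=22  T2=23  T3=21  T4=7
Finish order: T4 → T1 → T2 → T3

T4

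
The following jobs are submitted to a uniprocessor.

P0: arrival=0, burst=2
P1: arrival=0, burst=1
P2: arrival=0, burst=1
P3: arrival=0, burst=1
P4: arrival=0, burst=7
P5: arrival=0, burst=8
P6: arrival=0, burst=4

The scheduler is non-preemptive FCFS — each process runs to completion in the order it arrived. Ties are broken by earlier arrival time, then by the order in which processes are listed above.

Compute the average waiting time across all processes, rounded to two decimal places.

Schedule: | P0 0-2 | P1 2-3 | P2 3-4 | P3 4-5 | P4 5-12 | P5 12-20 | P6 20-24 |
Completion: P0=2  P1=3  P2=4  P3=5  P4=12  P5=20  P6=24
Turnaround (C−A): P0=2  P1=3  P2=4  P3=5  P4=12  P5=20  P6=24
Waiting times: P0=0, P1=2, P2=3, P3=4, P4=5, P5=12, P6=20
Average waiting = (0+2+3+4+5+12+20) / 7 = 46/7 = 6.57

6.57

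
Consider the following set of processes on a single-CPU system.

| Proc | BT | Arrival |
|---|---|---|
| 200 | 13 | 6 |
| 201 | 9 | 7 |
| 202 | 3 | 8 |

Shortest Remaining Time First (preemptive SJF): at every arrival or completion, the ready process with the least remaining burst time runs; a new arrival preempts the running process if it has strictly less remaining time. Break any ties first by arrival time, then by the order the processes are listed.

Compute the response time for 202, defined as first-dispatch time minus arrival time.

0

Schedule: | idle 0-6 | 200 6-7 | 201 7-8 | 202 8-11 | 201 11-19 | 200 19-31 |
Completion: 200=31  201=19  202=11
Response(202) = first start − arrival = 8 − 8 = 0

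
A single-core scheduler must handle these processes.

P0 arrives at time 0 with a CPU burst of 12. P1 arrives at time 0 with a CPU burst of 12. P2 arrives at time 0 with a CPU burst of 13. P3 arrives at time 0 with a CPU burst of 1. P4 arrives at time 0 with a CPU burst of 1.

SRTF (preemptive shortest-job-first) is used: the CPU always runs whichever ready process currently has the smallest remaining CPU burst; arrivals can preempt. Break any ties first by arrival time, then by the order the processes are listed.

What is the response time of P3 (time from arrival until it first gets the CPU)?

Schedule: | P3 0-1 | P4 1-2 | P0 2-14 | P1 14-26 | P2 26-39 |
Completion: P0=14  P1=26  P2=39  P3=1  P4=2
Turnaround (C−A): P0=14  P1=26  P2=39  P3=1  P4=2
Response(P3) = first start − arrival = 0 − 0 = 0

0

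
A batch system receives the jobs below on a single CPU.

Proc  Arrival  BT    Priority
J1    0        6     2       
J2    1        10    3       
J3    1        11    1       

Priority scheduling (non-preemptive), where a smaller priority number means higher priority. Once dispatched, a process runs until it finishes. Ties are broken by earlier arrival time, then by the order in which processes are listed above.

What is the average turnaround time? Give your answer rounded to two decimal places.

Timeline: | J1 0-6 | J3 6-17 | J2 17-27 |
Completion: J1=6  J2=27  J3=17
Turnaround (C−A): J1=6  J2=26  J3=16
Turnaround times: J1=6, J2=26, J3=16
Average turnaround = (6+26+16) / 3 = 48/3 = 16.00

16.00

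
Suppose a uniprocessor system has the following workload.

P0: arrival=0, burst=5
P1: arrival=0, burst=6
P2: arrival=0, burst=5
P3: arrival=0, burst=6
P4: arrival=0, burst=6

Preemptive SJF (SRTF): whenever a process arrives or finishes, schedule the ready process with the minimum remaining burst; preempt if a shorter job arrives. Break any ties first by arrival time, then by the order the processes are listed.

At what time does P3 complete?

Gantt: | P0 0-5 | P2 5-10 | P1 10-16 | P3 16-22 | P4 22-28 |
Completion: P0=5  P1=16  P2=10  P3=22  P4=28
Turnaround (C−A): P0=5  P1=16  P2=10  P3=22  P4=28

22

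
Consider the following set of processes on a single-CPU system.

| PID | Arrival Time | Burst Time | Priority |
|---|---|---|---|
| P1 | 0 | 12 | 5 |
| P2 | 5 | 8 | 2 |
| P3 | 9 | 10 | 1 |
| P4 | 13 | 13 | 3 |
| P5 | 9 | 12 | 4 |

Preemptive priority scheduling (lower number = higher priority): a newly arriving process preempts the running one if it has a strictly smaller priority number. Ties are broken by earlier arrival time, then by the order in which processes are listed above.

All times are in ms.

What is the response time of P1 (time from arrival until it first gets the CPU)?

0

Gantt: | P1 0-5 | P2 5-9 | P3 9-19 | P2 19-23 | P4 23-36 | P5 36-48 | P1 48-55 |
Completion: P1=55  P2=23  P3=19  P4=36  P5=48
Response(P1) = first start − arrival = 0 − 0 = 0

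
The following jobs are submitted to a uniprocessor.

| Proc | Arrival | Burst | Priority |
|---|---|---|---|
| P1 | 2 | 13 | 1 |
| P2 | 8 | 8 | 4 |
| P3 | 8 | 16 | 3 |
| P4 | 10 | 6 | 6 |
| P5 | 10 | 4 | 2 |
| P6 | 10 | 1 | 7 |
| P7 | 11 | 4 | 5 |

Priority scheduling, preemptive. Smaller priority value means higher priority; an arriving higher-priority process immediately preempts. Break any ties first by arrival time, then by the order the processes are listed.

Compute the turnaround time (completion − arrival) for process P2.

35

Schedule: | idle 0-2 | P1 2-15 | P5 15-19 | P3 19-35 | P2 35-43 | P7 43-47 | P4 47-53 | P6 53-54 |
Completion: P1=15  P2=43  P3=35  P4=53  P5=19  P6=54  P7=47
Turnaround (C−A): P1=13  P2=35  P3=27  P4=43  P5=9  P6=44  P7=36
Turnaround(P2) = completion − arrival = 43 − 8 = 35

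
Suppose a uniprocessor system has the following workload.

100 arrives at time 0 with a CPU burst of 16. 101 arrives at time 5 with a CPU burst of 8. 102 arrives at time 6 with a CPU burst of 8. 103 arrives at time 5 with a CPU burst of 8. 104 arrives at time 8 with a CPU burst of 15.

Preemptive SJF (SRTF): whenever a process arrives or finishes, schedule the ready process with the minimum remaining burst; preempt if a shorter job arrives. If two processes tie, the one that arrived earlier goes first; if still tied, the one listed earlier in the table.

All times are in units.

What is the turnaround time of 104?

47

Schedule: | 100 0-5 | 101 5-13 | 103 13-21 | 102 21-29 | 100 29-40 | 104 40-55 |
Completion: 100=40  101=13  102=29  103=21  104=55
Turnaround (C−A): 100=40  101=8  102=23  103=16  104=47
Turnaround(104) = completion − arrival = 55 − 8 = 47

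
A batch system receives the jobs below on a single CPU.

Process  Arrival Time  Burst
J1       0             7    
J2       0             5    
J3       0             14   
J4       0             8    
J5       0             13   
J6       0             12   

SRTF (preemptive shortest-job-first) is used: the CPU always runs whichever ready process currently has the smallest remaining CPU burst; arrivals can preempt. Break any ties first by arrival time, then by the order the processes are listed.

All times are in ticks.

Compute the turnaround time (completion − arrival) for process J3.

59

Schedule: | J2 0-5 | J1 5-12 | J4 12-20 | J6 20-32 | J5 32-45 | J3 45-59 |
Completion: J1=12  J2=5  J3=59  J4=20  J5=45  J6=32
Turnaround(J3) = completion − arrival = 59 − 0 = 59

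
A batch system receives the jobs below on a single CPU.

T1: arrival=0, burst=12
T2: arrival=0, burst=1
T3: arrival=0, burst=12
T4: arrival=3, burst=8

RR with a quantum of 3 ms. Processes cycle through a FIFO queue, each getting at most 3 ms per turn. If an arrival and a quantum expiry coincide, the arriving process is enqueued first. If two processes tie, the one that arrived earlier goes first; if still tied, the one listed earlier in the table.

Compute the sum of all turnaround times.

Timeline: | T1 0-3 | T2 3-4 | T3 4-7 | T4 7-10 | T1 10-13 | T3 13-16 | T4 16-19 | T1 19-22 | T3 22-25 | T4 25-27 | T1 27-30 | T3 30-33 |
Completion: T1=30  T2=4  T3=33  T4=27
Turnaround (C−A): T1=30  T2=4  T3=33  T4=24
Turnaround = completion − arrival: T1=30, T2=4, T3=33, T4=24
Total turnaround = 30 + 4 + 33 + 24 = 91

91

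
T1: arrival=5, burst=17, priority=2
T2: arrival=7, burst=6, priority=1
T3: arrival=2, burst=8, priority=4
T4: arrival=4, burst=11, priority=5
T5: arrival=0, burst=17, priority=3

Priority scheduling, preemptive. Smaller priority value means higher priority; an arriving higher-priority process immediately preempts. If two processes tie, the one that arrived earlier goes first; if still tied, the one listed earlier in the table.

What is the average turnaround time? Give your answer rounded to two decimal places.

34.00

Schedule: | T5 0-5 | T1 5-7 | T2 7-13 | T1 13-28 | T5 28-40 | T3 40-48 | T4 48-59 |
Completion: T1=28  T2=13  T3=48  T4=59  T5=40
Turnaround (C−A): T1=23  T2=6  T3=46  T4=55  T5=40
Turnaround times: T1=23, T2=6, T3=46, T4=55, T5=40
Average turnaround = (23+6+46+55+40) / 5 = 170/5 = 34.00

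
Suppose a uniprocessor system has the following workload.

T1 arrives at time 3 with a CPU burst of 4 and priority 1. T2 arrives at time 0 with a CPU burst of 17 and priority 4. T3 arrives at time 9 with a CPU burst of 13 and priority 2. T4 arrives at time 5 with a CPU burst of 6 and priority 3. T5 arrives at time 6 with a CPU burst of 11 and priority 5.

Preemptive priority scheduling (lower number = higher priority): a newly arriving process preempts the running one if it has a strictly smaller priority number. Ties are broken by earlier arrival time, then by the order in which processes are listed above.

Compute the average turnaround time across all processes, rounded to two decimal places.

24.60

Gantt: | T2 0-3 | T1 3-7 | T4 7-9 | T3 9-22 | T4 22-26 | T2 26-40 | T5 40-51 |
Completion: T1=7  T2=40  T3=22  T4=26  T5=51
Turnaround (C−A): T1=4  T2=40  T3=13  T4=21  T5=45
Turnaround times: T1=4, T2=40, T3=13, T4=21, T5=45
Average turnaround = (4+40+13+21+45) / 5 = 123/5 = 24.60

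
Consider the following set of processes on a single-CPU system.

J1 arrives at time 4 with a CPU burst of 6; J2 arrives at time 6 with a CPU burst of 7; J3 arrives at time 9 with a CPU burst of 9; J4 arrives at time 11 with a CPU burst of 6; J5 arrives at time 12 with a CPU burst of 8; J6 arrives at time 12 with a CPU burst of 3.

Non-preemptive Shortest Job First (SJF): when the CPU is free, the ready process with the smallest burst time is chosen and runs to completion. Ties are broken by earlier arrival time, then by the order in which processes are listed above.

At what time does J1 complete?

10

Gantt: | idle 0-4 | J1 4-10 | J2 10-17 | J6 17-20 | J4 20-26 | J5 26-34 | J3 34-43 |
Completion: J1=10  J2=17  J3=43  J4=26  J5=34  J6=20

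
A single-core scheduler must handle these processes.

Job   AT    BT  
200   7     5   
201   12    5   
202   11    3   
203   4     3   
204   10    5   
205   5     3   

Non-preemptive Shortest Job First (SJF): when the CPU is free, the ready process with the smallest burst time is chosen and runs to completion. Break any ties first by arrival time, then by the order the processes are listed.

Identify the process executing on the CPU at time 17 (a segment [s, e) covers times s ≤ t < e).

Gantt: | idle 0-4 | 203 4-7 | 205 7-10 | 200 10-15 | 202 15-18 | 204 18-23 | 201 23-28 |
Completion: 200=15  201=28  202=18  203=7  204=23  205=10

202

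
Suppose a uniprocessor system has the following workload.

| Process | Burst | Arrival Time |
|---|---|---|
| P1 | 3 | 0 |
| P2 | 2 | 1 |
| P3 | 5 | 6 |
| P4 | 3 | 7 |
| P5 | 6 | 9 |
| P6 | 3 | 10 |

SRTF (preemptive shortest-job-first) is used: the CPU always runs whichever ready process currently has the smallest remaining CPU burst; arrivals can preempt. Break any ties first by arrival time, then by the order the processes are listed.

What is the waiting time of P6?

Timeline: | P1 0-3 | P2 3-5 | idle 5-6 | P3 6-7 | P4 7-10 | P6 10-13 | P3 13-17 | P5 17-23 |
Completion: P1=3  P2=5  P3=17  P4=10  P5=23  P6=13
Waiting(P6) = turnaround − burst = 3 − 3 = 0

0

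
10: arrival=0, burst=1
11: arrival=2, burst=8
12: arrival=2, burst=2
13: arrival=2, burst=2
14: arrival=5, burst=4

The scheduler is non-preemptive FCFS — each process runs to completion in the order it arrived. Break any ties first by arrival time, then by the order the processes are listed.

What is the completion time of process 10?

Schedule: | 10 0-1 | idle 1-2 | 11 2-10 | 12 10-12 | 13 12-14 | 14 14-18 |
Completion: 10=1  11=10  12=12  13=14  14=18
Turnaround (C−A): 10=1  11=8  12=10  13=12  14=13

1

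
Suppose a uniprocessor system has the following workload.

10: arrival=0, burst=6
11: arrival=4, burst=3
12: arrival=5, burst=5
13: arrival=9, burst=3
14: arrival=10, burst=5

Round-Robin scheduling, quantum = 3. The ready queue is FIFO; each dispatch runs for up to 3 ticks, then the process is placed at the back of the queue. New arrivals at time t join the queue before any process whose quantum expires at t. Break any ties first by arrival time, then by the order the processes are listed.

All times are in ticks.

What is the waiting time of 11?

2

Timeline: | 10 0-6 | 11 6-9 | 12 9-12 | 13 12-15 | 14 15-18 | 12 18-20 | 14 20-22 |
Completion: 10=6  11=9  12=20  13=15  14=22
Turnaround (C−A): 10=6  11=5  12=15  13=6  14=12
Waiting(11) = turnaround − burst = 5 − 3 = 2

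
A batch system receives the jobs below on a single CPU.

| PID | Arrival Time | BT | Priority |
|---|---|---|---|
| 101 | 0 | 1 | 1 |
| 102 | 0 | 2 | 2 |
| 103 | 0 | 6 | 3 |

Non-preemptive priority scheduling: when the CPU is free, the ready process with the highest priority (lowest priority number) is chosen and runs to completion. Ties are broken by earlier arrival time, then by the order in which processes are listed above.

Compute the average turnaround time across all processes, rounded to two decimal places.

4.33

Gantt: | 101 0-1 | 102 1-3 | 103 3-9 |
Completion: 101=1  102=3  103=9
Turnaround (C−A): 101=1  102=3  103=9
Turnaround times: 101=1, 102=3, 103=9
Average turnaround = (1+3+9) / 3 = 13/3 = 4.33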